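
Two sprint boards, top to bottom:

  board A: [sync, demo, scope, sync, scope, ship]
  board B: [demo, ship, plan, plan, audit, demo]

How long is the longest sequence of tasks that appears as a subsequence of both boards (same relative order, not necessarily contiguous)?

2

Pick demo (board A #2, board B #1) → ship (board A #6, board B #2); all 2 tasks appear in both, in order. The LCS DP gives dp[6][6] = 2, so this is optimal.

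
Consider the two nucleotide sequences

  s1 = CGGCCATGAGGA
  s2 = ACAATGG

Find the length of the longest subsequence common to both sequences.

5

One common subsequence of length 5: C at s1[1]=s2[2], then A at s1[6]=s2[4], then T at s1[7]=s2[5], then G at s1[10]=s2[6], then G at s1[11]=s2[7]. The LCS DP gives dp[12][7] = 5, so this is optimal.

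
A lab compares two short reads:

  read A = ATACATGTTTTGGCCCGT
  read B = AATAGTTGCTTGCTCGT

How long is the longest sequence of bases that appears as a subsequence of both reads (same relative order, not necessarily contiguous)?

Pick A (read A #1, read B #2), then T (read A #2, read B #3), then A (read A #5, read B #4), then G (read A #7, read B #5), then T (read A #8, read B #6), then T (read A #9, read B #7), then T (read A #10, read B #10), then T (read A #11, read B #11), then G (read A #13, read B #12), then C (read A #14, read B #13), then C (read A #16, read B #15), then G (read A #17, read B #16), then T (read A #18, read B #17); all 13 bases appear in both, in order, and the DP table's final entry dp[18][17] is also 13, so no common subsequence is longer.

13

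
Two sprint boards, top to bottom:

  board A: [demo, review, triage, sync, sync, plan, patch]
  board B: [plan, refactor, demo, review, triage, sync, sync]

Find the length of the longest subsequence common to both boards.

5

Match demo [1,3], then review [2,4], then triage [3,5], then sync [4,6], then sync [5,7] — 5 tasks in the same relative order in both. dp[7][7] = 5 confirms this is the maximum.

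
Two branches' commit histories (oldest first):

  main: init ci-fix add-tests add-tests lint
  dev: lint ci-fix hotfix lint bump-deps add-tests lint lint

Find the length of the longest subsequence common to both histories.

3

Taking ci-fix (main #2, dev #2); then add-tests (main #3, dev #6); then lint (main #5, dev #8) gives a common subsequence of length 3. The LCS DP gives dp[5][8] = 3, so this is optimal.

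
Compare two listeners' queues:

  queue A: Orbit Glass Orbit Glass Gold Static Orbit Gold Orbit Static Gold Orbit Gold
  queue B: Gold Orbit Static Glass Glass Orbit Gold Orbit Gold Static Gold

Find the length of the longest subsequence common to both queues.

Pick Orbit (queue A #1, queue B #2), then Glass (queue A #2, queue B #5), then Orbit (queue A #3, queue B #6), then Gold (queue A #5, queue B #7), then Orbit (queue A #7, queue B #8), then Gold (queue A #8, queue B #9), then Static (queue A #10, queue B #10), then Gold (queue A #13, queue B #11); all 8 songs appear in both, in order. The LCS DP gives dp[13][11] = 8, so this is optimal.

8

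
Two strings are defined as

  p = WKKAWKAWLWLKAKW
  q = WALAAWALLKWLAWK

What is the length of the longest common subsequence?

One common subsequence of length 9: W at p[1]=q[1], A at p[4]=q[5], W at p[5]=q[6], A at p[7]=q[7], L at p[9]=q[9], W at p[10]=q[11], L at p[11]=q[12], A at p[13]=q[13], K at p[14]=q[15]. The LCS DP gives dp[15][15] = 9, so this is optimal.

9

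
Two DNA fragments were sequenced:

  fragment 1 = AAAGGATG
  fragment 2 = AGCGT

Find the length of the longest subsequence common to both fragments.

One common subsequence of length 4: A (fragment 1 #3, fragment 2 #1), then G (fragment 1 #4, fragment 2 #2), then G (fragment 1 #5, fragment 2 #4), then T (fragment 1 #7, fragment 2 #5), and the DP table's final entry dp[8][5] is also 4, so no common subsequence is longer.

4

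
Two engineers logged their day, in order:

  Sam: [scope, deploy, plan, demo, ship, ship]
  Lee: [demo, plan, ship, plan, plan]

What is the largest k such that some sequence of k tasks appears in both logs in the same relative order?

Match plan [3,2], then ship [5,3] — 2 tasks in the same relative order in both. Since dp[6][5] = 2, nothing longer is possible.

2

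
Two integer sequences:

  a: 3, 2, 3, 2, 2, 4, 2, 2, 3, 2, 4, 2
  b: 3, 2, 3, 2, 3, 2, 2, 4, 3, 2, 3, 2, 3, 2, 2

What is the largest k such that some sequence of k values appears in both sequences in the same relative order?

One common subsequence of length 11: 3 [1,3]; then 2 [2,4]; then 3 [3,5]; then 2 [4,6]; then 2 [5,7]; then 4 [6,8]; then 2 [7,10]; then 2 [8,12]; then 3 [9,13]; then 2 [10,14]; then 2 [12,15]. Since dp[12][15] = 11, nothing longer is possible.

11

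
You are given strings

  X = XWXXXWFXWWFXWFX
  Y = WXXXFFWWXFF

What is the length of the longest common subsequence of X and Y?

9

Match W [2,1]; then X [3,2]; then X [4,3]; then X [5,4]; then F [7,6]; then W [9,7]; then W [10,8]; then F [11,10]; then F [14,11] — 9 characters in the same relative order in both, and the DP table's final entry dp[15][11] is also 9, so no common subsequence is longer.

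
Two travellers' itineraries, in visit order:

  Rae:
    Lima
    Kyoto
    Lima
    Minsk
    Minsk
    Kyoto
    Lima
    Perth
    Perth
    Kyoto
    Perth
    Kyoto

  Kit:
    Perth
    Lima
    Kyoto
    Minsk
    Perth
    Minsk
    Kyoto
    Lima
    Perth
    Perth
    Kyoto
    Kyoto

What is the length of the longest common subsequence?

10

Pick Lima at Rae[1]=Kit[2], Kyoto at Rae[2]=Kit[3], Minsk at Rae[4]=Kit[4], Minsk at Rae[5]=Kit[6], Kyoto at Rae[6]=Kit[7], Lima at Rae[7]=Kit[8], Perth at Rae[8]=Kit[9], Perth at Rae[9]=Kit[10], Kyoto at Rae[10]=Kit[11], Kyoto at Rae[12]=Kit[12]; all 10 stops appear in both, in order. Since dp[12][12] = 10, nothing longer is possible.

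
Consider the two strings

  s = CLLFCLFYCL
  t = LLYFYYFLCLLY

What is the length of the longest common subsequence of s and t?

Let dp[i][j] be the LCS length of the first i characters of s and the first j characters of t. dp[i][j] = dp[i-1][j-1]+1 when the i-th and j-th characters match, else max(dp[i-1][j], dp[i][j-1]).
    ·  L  L  Y  F  Y  Y  F  L  C  L  L  Y
 ·  0  0  0  0  0  0  0  0  0  0  0  0  0
 C  0  0  0  0  0  0  0  0  0  1  1  1  1
 L  0  1  1  1  1  1  1  1  1  1  2  2  2
 L  0  1  2  2  2  2  2  2  2  2  2  3  3
 F  0  1  2  2  3  3  3  3  3  3  3  3  3
 C  0  1  2  2  3  3  3  3  3  4  4  4  4
 L  0  1  2  2  3  3  3  3  4  4  5  5  5
 F  0  1  2  2  3  3  3  4  4  4  5  5  5
 Y  0  1  2  3  3  4  4  4  4  4  5  5  6
 C  0  1  2  3  3  4  4  4  4  5  5  5  6
 L  0  1  2  3  3  4  4  4  5  5  6  6  6
dp[10][12] = 6. One LCS (by backtracking along matches): LLFCLY.

6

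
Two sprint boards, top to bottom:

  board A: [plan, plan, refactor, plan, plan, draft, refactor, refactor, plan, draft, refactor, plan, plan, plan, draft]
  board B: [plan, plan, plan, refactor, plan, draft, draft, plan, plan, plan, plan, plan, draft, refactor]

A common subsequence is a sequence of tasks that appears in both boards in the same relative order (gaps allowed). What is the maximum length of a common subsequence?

10

Match plan at board A[1]=board B[2]; then plan at board A[2]=board B[3]; then refactor at board A[3]=board B[4]; then plan at board A[4]=board B[5]; then plan at board A[5]=board B[8]; then plan at board A[9]=board B[9]; then plan at board A[12]=board B[10]; then plan at board A[13]=board B[11]; then plan at board A[14]=board B[12]; then draft at board A[15]=board B[13] — 10 tasks in the same relative order in both, and the DP table's final entry dp[15][14] is also 10, so no common subsequence is longer.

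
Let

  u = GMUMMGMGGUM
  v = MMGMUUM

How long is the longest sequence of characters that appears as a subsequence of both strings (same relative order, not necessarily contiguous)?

6

Let dp[i][j] be the LCS length of the first i characters of u and the first j characters of v. dp[i][j] = dp[i-1][j-1]+1 when the i-th and j-th characters match, else max(dp[i-1][j], dp[i][j-1]).
    ·  M  M  G  M  U  U  M
 ·  0  0  0  0  0  0  0  0
 G  0  0  0  1  1  1  1  1
 M  0  1  1  1  2  2  2  2
 U  0  1  1  1  2  3  3  3
 M  0  1  2  2  2  3  3  4
 M  0  1  2  2  3  3  3  4
 G  0  1  2  3  3  3  3  4
 M  0  1  2  3  4  4  4  4
 G  0  1  2  3  4  4  4  4
 G  0  1  2  3  4  4  4  4
 U  0  1  2  3  4  5  5  5
 M  0  1  2  3  4  5  5  6
dp[11][7] = 6. One LCS (by backtracking along matches): MMGMUM.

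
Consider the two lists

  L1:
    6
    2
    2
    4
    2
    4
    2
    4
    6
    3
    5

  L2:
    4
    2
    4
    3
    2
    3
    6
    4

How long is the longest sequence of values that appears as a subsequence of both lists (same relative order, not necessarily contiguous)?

Let dp[i][j] be the LCS length of the first i values of L1 and the first j values of L2. dp[i][j] = dp[i-1][j-1]+1 when the i-th and j-th values match, else max(dp[i-1][j], dp[i][j-1]).
    ·  4  2  4  3  2  3  6  4
 ·  0  0  0  0  0  0  0  0  0
 6  0  0  0  0  0  0  0  1  1
 2  0  0  1  1  1  1  1  1  1
 2  0  0  1  1  1  2  2  2  2
 4  0  1  1  2  2  2  2  2  3
 2  0  1  2  2  2  3  3  3  3
 4  0  1  2  3  3  3  3  3  4
 2  0  1  2  3  3  4  4  4  4
 4  0  1  2  3  3  4  4  4  5
 6  0  1  2  3  3  4  4  5  5
 3  0  1  2  3  4  4  5  5  5
 5  0  1  2  3  4  4  5  5  5
dp[11][8] = 5. One LCS (by backtracking along matches): 4, 2, 4, 2, 4.

5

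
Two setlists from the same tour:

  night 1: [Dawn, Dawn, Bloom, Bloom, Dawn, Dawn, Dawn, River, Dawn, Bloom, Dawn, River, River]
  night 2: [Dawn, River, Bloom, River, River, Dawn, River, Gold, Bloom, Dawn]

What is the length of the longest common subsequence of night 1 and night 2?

6

Taking Dawn at night 1[1]=night 2[1]; then Bloom at night 1[3]=night 2[3]; then Dawn at night 1[7]=night 2[6]; then River at night 1[8]=night 2[7]; then Bloom at night 1[10]=night 2[9]; then Dawn at night 1[11]=night 2[10] gives a common subsequence of length 6. dp[13][10] = 6 confirms this is the maximum.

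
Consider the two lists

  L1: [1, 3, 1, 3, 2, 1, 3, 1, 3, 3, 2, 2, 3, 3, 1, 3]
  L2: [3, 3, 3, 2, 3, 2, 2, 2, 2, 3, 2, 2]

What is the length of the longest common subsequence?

Pick 3 (L1 #2, L2 #2) → 3 (L1 #4, L2 #3) → 2 (L1 #5, L2 #4) → 3 (L1 #7, L2 #5) → 3 (L1 #10, L2 #10) → 2 (L1 #11, L2 #11) → 2 (L1 #12, L2 #12); all 7 values appear in both, in order. dp[16][12] = 7 confirms this is the maximum.

7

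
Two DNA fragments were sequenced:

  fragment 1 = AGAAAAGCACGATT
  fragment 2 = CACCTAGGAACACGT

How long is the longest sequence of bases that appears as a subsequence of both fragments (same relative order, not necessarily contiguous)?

One common subsequence of length 9: A at fragment 1[1]=fragment 2[6] → G at fragment 1[2]=fragment 2[8] → A at fragment 1[5]=fragment 2[9] → A at fragment 1[6]=fragment 2[10] → C at fragment 1[8]=fragment 2[11] → A at fragment 1[9]=fragment 2[12] → C at fragment 1[10]=fragment 2[13] → G at fragment 1[11]=fragment 2[14] → T at fragment 1[14]=fragment 2[15]. Since dp[14][15] = 9, nothing longer is possible.

9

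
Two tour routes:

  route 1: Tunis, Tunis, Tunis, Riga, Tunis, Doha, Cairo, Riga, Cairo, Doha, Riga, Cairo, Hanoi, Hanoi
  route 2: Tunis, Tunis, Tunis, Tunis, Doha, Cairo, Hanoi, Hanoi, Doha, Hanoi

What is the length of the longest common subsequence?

One common subsequence of length 8: Tunis (route 1 #1, route 2 #1) → Tunis (route 1 #2, route 2 #2) → Tunis (route 1 #3, route 2 #3) → Tunis (route 1 #5, route 2 #4) → Doha (route 1 #6, route 2 #5) → Cairo (route 1 #7, route 2 #6) → Doha (route 1 #10, route 2 #9) → Hanoi (route 1 #14, route 2 #10). dp[14][10] = 8 confirms this is the maximum.

8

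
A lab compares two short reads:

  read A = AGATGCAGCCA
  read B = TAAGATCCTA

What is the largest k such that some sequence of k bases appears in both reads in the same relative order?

7

Match A (read A #1, read B #3), G (read A #2, read B #4), A (read A #3, read B #5), T (read A #4, read B #6), C (read A #6, read B #7), C (read A #9, read B #8), A (read A #11, read B #10) — 7 bases in the same relative order in both. Since dp[11][10] = 7, nothing longer is possible.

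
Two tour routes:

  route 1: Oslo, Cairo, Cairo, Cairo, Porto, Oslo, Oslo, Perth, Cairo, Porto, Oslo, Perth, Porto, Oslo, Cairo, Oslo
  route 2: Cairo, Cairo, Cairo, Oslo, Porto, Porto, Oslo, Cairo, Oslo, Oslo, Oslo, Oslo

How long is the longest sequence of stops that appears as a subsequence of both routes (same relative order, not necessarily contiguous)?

9

One common subsequence of length 9: Cairo [2,1], Cairo [3,2], Cairo [4,3], Porto [5,6], Oslo [6,7], Oslo [7,9], Oslo [11,10], Oslo [14,11], Oslo [16,12]. The LCS DP gives dp[16][12] = 9, so this is optimal.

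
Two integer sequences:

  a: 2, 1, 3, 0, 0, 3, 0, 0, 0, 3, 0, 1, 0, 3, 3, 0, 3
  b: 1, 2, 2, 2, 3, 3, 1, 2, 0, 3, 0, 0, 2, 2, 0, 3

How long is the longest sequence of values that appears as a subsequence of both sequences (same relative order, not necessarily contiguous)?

9

Taking 2 [1,4] → 3 [3,5] → 3 [6,6] → 0 [9,9] → 3 [10,10] → 0 [11,11] → 0 [13,12] → 0 [16,15] → 3 [17,16] gives a common subsequence of length 9. dp[17][16] = 9 confirms this is the maximum.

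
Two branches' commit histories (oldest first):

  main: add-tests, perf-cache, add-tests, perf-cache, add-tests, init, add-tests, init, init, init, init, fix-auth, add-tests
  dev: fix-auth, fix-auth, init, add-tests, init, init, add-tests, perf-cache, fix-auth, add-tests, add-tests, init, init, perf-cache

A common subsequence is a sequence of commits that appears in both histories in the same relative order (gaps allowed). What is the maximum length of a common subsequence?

Taking add-tests [1,4] → add-tests [3,7] → perf-cache [4,8] → add-tests [5,10] → add-tests [7,11] → init [8,12] → init [9,13] gives a common subsequence of length 7. The LCS DP gives dp[13][14] = 7, so this is optimal.

7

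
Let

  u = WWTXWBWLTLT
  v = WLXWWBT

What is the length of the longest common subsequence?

Taking W [1,1] → W [2,4] → W [5,5] → B [6,6] → T [11,7] gives a common subsequence of length 5. Since dp[11][7] = 5, nothing longer is possible.

5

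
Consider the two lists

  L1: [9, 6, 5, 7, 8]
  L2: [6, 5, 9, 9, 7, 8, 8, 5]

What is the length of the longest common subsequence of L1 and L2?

4

Let dp[i][j] be the LCS length of the first i values of L1 and the first j values of L2. dp[i][j] = dp[i-1][j-1]+1 when the i-th and j-th values match, else max(dp[i-1][j], dp[i][j-1]).
    ·  6  5  9  9  7  8  8  5
 ·  0  0  0  0  0  0  0  0  0
 9  0  0  0  1  1  1  1  1  1
 6  0  1  1  1  1  1  1  1  1
 5  0  1  2  2  2  2  2  2  2
 7  0  1  2  2  2  3  3  3  3
 8  0  1  2  2  2  3  4  4  4
dp[5][8] = 4. One LCS (by backtracking along matches): 6, 5, 7, 8.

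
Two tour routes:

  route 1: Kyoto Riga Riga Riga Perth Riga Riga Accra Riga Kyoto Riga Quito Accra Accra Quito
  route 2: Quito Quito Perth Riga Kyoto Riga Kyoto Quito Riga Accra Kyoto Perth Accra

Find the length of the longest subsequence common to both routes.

Taking Perth at route 1[5]=route 2[3], then Riga at route 1[6]=route 2[4], then Riga at route 1[9]=route 2[6], then Kyoto at route 1[10]=route 2[7], then Riga at route 1[11]=route 2[9], then Accra at route 1[13]=route 2[10], then Accra at route 1[14]=route 2[13] gives a common subsequence of length 7. The LCS DP gives dp[15][13] = 7, so this is optimal.

7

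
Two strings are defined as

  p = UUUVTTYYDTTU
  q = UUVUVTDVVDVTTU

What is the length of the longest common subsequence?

Pick U at p[1]=q[1]; then U at p[2]=q[2]; then U at p[3]=q[4]; then V at p[4]=q[5]; then T at p[5]=q[6]; then D at p[9]=q[10]; then T at p[10]=q[12]; then T at p[11]=q[13]; then U at p[12]=q[14]; all 9 characters appear in both, in order. The LCS DP gives dp[12][14] = 9, so this is optimal.

9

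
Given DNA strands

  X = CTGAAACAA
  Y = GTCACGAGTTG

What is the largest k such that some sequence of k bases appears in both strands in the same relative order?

Let dp[i][j] be the LCS length of the first i bases of X and the first j bases of Y. dp[i][j] = dp[i-1][j-1]+1 when the i-th and j-th bases match, else max(dp[i-1][j], dp[i][j-1]).
    ·  G  T  C  A  C  G  A  G  T  T  G
 ·  0  0  0  0  0  0  0  0  0  0  0  0
 C  0  0  0  1  1  1  1  1  1  1  1  1
 T  0  0  1  1  1  1  1  1  1  2  2  2
 G  0  1  1  1  1  1  2  2  2  2  2  3
 A  0  1  1  1  2  2  2  3  3  3  3  3
 A  0  1  1  1  2  2  2  3  3  3  3  3
 A  0  1  1  1  2  2  2  3  3  3  3  3
 C  0  1  1  2  2  3  3  3  3  3  3  3
 A  0  1  1  2  3  3  3  4  4  4  4  4
 A  0  1  1  2  3  3  3  4  4  4  4  4
dp[9][11] = 4. One LCS (by backtracking along matches): CACA.

4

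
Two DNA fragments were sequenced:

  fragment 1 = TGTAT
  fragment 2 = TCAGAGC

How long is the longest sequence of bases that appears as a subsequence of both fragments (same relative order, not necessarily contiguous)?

Pick T (fragment 1 #1, fragment 2 #1), then G (fragment 1 #2, fragment 2 #4), then A (fragment 1 #4, fragment 2 #5); all 3 bases appear in both, in order, and the DP table's final entry dp[5][7] is also 3, so no common subsequence is longer.

3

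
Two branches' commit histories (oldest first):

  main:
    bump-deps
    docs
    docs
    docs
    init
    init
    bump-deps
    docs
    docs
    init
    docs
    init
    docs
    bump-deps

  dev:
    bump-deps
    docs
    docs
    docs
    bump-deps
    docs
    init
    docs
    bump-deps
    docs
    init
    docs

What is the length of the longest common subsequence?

Match bump-deps [1,1]; then docs [2,2]; then docs [3,3]; then docs [4,4]; then bump-deps [7,5]; then docs [8,6]; then docs [9,8]; then docs [11,10]; then init [12,11]; then docs [13,12] — 10 commits in the same relative order in both. dp[14][12] = 10 confirms this is the maximum.

10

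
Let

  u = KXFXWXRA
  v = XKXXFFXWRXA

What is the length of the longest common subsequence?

7

One common subsequence of length 7: K [1,2], X [2,4], F [3,6], X [4,7], W [5,8], X [6,10], A [8,11]. dp[8][11] = 7 confirms this is the maximum.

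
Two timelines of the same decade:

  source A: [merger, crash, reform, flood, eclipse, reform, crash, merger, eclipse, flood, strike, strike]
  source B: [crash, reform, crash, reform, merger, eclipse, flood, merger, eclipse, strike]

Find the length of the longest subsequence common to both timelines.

Taking crash (source A #2, source B #1); then reform (source A #3, source B #2); then reform (source A #6, source B #4); then merger (source A #8, source B #5); then eclipse (source A #9, source B #6); then flood (source A #10, source B #7); then strike (source A #12, source B #10) gives a common subsequence of length 7, and the DP table's final entry dp[12][10] is also 7, so no common subsequence is longer.

7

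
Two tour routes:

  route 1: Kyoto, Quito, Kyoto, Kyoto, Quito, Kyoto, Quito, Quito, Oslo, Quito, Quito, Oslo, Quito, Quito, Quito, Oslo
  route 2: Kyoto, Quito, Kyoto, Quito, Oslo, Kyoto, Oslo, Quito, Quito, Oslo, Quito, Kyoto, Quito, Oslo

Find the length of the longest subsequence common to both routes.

Pick Kyoto (route 1 #1, route 2 #1); then Quito (route 1 #2, route 2 #2); then Kyoto (route 1 #4, route 2 #3); then Quito (route 1 #5, route 2 #4); then Kyoto (route 1 #6, route 2 #6); then Oslo (route 1 #9, route 2 #7); then Quito (route 1 #10, route 2 #8); then Quito (route 1 #11, route 2 #9); then Oslo (route 1 #12, route 2 #10); then Quito (route 1 #13, route 2 #11); then Quito (route 1 #15, route 2 #13); then Oslo (route 1 #16, route 2 #14); all 12 stops appear in both, in order. Since dp[16][14] = 12, nothing longer is possible.

12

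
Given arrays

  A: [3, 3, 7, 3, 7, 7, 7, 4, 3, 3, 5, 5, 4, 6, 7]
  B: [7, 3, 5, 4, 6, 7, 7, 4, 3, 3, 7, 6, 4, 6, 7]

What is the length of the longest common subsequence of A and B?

10

Match 7 (A #3, B #1); then 3 (A #4, B #2); then 7 (A #6, B #6); then 7 (A #7, B #7); then 4 (A #8, B #8); then 3 (A #9, B #9); then 3 (A #10, B #10); then 4 (A #13, B #13); then 6 (A #14, B #14); then 7 (A #15, B #15) — 10 values in the same relative order in both, and the DP table's final entry dp[15][15] is also 10, so no common subsequence is longer.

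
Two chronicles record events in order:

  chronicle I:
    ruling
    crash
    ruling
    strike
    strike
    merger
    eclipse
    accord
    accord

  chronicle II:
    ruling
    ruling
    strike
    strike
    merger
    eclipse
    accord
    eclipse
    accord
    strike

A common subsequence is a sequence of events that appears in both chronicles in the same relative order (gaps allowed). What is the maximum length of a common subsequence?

One common subsequence of length 8: ruling at chronicle I[1]=chronicle II[1]; then ruling at chronicle I[3]=chronicle II[2]; then strike at chronicle I[4]=chronicle II[3]; then strike at chronicle I[5]=chronicle II[4]; then merger at chronicle I[6]=chronicle II[5]; then eclipse at chronicle I[7]=chronicle II[6]; then accord at chronicle I[8]=chronicle II[7]; then accord at chronicle I[9]=chronicle II[9]. The LCS DP gives dp[9][10] = 8, so this is optimal.

8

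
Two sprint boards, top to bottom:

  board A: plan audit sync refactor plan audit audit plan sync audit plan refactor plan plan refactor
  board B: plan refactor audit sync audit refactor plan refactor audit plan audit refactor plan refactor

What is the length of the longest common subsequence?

Taking plan [1,1] → audit [2,3] → sync [3,4] → refactor [4,6] → plan [5,7] → audit [7,9] → plan [8,10] → audit [10,11] → refactor [12,12] → plan [14,13] → refactor [15,14] gives a common subsequence of length 11. Since dp[15][14] = 11, nothing longer is possible.

11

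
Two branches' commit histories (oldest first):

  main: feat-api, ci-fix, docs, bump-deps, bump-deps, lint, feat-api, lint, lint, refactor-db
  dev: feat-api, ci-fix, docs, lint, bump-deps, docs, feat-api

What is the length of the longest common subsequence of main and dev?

One common subsequence of length 5: feat-api at main[1]=dev[1], then ci-fix at main[2]=dev[2], then docs at main[3]=dev[3], then bump-deps at main[4]=dev[5], then feat-api at main[7]=dev[7]. The LCS DP gives dp[10][7] = 5, so this is optimal.

5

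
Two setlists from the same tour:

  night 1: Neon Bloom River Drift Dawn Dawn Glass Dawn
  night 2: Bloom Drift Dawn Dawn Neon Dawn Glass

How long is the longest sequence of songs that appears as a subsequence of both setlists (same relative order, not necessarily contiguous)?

5

Taking Bloom [2,1]; then Drift [4,2]; then Dawn [5,4]; then Dawn [6,6]; then Glass [7,7] gives a common subsequence of length 5. The LCS DP gives dp[8][7] = 5, so this is optimal.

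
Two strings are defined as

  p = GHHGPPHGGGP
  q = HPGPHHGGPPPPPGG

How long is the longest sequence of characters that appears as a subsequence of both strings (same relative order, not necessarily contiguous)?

8

Match G (p #1, q #3) → H (p #2, q #5) → H (p #3, q #6) → G (p #4, q #8) → P (p #5, q #12) → P (p #6, q #13) → G (p #9, q #14) → G (p #10, q #15) — 8 characters in the same relative order in both. dp[11][15] = 8 confirms this is the maximum.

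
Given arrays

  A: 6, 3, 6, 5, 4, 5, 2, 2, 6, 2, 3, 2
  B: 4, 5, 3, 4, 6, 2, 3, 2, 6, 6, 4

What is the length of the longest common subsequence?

Taking 3 at A[2]=B[3], then 4 at A[5]=B[4], then 6 at A[9]=B[5], then 2 at A[10]=B[6], then 3 at A[11]=B[7], then 2 at A[12]=B[8] gives a common subsequence of length 6. The LCS DP gives dp[12][11] = 6, so this is optimal.

6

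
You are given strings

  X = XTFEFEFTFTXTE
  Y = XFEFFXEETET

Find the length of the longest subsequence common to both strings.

8

Pick X at X[1]=Y[1], then F at X[5]=Y[2], then E at X[6]=Y[3], then F at X[7]=Y[4], then F at X[9]=Y[5], then X at X[11]=Y[6], then T at X[12]=Y[9], then E at X[13]=Y[10]; all 8 characters appear in both, in order. The LCS DP gives dp[13][11] = 8, so this is optimal.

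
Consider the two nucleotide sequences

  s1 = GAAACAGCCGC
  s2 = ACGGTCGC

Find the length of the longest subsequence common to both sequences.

Let dp[i][j] be the LCS length of the first i bases of s1 and the first j bases of s2. dp[i][j] = dp[i-1][j-1]+1 when the i-th and j-th bases match, else max(dp[i-1][j], dp[i][j-1]).
    ·  A  C  G  G  T  C  G  C
 ·  0  0  0  0  0  0  0  0  0
 G  0  0  0  1  1  1  1  1  1
 A  0  1  1  1  1  1  1  1  1
 A  0  1  1  1  1  1  1  1  1
 A  0  1  1  1  1  1  1  1  1
 C  0  1  2  2  2  2  2  2  2
 A  0  1  2  2  2  2  2  2  2
 G  0  1  2  3  3  3  3  3  3
 C  0  1  2  3  3  3  4  4  4
 C  0  1  2  3  3  3  4  4  5
 G  0  1  2  3  4  4  4  5  5
 C  0  1  2  3  4  4  5  5  6
dp[11][8] = 6. One LCS (by backtracking along matches): ACGCGC.

6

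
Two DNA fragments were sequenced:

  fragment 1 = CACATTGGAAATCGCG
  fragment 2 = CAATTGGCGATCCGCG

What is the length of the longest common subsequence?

13

Taking C [1,1], A [2,2], A [4,3], T [5,4], T [6,5], G [7,7], G [8,9], A [11,10], T [12,11], C [13,13], G [14,14], C [15,15], G [16,16] gives a common subsequence of length 13. Since dp[16][16] = 13, nothing longer is possible.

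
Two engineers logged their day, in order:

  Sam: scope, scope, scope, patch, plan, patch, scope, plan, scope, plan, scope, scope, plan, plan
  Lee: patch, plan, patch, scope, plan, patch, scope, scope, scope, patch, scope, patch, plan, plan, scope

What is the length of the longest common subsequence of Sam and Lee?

10

Pick patch at Sam[4]=Lee[1]; then plan at Sam[5]=Lee[2]; then patch at Sam[6]=Lee[3]; then scope at Sam[7]=Lee[4]; then plan at Sam[8]=Lee[5]; then scope at Sam[9]=Lee[8]; then scope at Sam[11]=Lee[9]; then scope at Sam[12]=Lee[11]; then plan at Sam[13]=Lee[13]; then plan at Sam[14]=Lee[14]; all 10 tasks appear in both, in order, and the DP table's final entry dp[14][15] is also 10, so no common subsequence is longer.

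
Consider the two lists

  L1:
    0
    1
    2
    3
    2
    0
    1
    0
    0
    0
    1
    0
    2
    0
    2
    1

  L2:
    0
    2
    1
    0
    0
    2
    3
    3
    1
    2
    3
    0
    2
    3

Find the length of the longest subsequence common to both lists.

Match 0 at L1[1]=L2[1] → 2 at L1[5]=L2[2] → 1 at L1[7]=L2[3] → 0 at L1[8]=L2[4] → 0 at L1[9]=L2[5] → 1 at L1[11]=L2[9] → 2 at L1[13]=L2[10] → 0 at L1[14]=L2[12] → 2 at L1[15]=L2[13] — 9 values in the same relative order in both, and the DP table's final entry dp[16][14] is also 9, so no common subsequence is longer.

9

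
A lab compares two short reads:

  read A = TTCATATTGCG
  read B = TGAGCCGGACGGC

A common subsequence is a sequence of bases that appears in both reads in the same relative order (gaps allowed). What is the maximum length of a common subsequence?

Match T (read A #1, read B #1), C (read A #3, read B #6), A (read A #4, read B #9), G (read A #9, read B #12), C (read A #10, read B #13) — 5 bases in the same relative order in both, and the DP table's final entry dp[11][13] is also 5, so no common subsequence is longer.

5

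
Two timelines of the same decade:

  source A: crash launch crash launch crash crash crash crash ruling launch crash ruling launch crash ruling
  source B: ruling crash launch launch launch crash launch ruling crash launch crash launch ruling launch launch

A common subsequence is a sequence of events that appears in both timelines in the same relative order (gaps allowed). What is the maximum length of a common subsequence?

9

Match crash (source A #1, source B #2) → launch (source A #2, source B #5) → crash (source A #3, source B #6) → launch (source A #4, source B #7) → crash (source A #5, source B #9) → crash (source A #6, source B #11) → ruling (source A #9, source B #13) → launch (source A #10, source B #14) → launch (source A #13, source B #15) — 9 events in the same relative order in both. Since dp[15][15] = 9, nothing longer is possible.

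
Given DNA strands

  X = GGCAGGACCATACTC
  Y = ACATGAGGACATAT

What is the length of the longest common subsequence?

One common subsequence of length 10: G (X #2, Y #5); then A (X #4, Y #6); then G (X #5, Y #7); then G (X #6, Y #8); then A (X #7, Y #9); then C (X #9, Y #10); then A (X #10, Y #11); then T (X #11, Y #12); then A (X #12, Y #13); then T (X #14, Y #14). dp[15][14] = 10 confirms this is the maximum.

10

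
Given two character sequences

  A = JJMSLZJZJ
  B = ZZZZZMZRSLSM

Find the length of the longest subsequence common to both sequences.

3

Let dp[i][j] be the LCS length of the first i characters of A and the first j characters of B. dp[i][j] = dp[i-1][j-1]+1 when the i-th and j-th characters match, else max(dp[i-1][j], dp[i][j-1]).
    ·  Z  Z  Z  Z  Z  M  Z  R  S  L  S  M
 ·  0  0  0  0  0  0  0  0  0  0  0  0  0
 J  0  0  0  0  0  0  0  0  0  0  0  0  0
 J  0  0  0  0  0  0  0  0  0  0  0  0  0
 M  0  0  0  0  0  0  1  1  1  1  1  1  1
 S  0  0  0  0  0  0  1  1  1  2  2  2  2
 L  0  0  0  0  0  0  1  1  1  2  3  3  3
 Z  0  1  1  1  1  1  1  2  2  2  3  3  3
 J  0  1  1  1  1  1  1  2  2  2  3  3  3
 Z  0  1  2  2  2  2  2  2  2  2  3  3  3
 J  0  1  2  2  2  2  2  2  2  2  3  3  3
dp[9][12] = 3. One LCS (by backtracking along matches): MSL.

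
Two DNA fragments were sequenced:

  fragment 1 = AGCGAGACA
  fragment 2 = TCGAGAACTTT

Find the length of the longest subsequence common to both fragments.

6

Let dp[i][j] be the LCS length of the first i bases of fragment 1 and the first j bases of fragment 2. dp[i][j] = dp[i-1][j-1]+1 when the i-th and j-th bases match, else max(dp[i-1][j], dp[i][j-1]).
    ·  T  C  G  A  G  A  A  C  T  T  T
 ·  0  0  0  0  0  0  0  0  0  0  0  0
 A  0  0  0  0  1  1  1  1  1  1  1  1
 G  0  0  0  1  1  2  2  2  2  2  2  2
 C  0  0  1  1  1  2  2  2  3  3  3  3
 G  0  0  1  2  2  2  2  2  3  3  3  3
 A  0  0  1  2  3  3  3  3  3  3  3  3
 G  0  0  1  2  3  4  4  4  4  4  4  4
 A  0  0  1  2  3  4  5  5  5  5  5  5
 C  0  0  1  2  3  4  5  5  6  6  6  6
 A  0  0  1  2  3  4  5  6  6  6  6  6
dp[9][11] = 6. One LCS (by backtracking along matches): CGAGAC.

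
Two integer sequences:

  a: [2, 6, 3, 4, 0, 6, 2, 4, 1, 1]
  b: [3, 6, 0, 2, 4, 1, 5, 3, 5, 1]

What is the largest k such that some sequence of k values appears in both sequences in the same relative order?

6

Let dp[i][j] be the LCS length of the first i values of a and the first j values of b. dp[i][j] = dp[i-1][j-1]+1 when the i-th and j-th values match, else max(dp[i-1][j], dp[i][j-1]).
    ·  3  6  0  2  4  1  5  3  5  1
 ·  0  0  0  0  0  0  0  0  0  0  0
 2  0  0  0  0  1  1  1  1  1  1  1
 6  0  0  1  1  1  1  1  1  1  1  1
 3  0  1  1  1  1  1  1  1  2  2  2
 4  0  1  1  1  1  2  2  2  2  2  2
 0  0  1  1  2  2  2  2  2  2  2  2
 6  0  1  2  2  2  2  2  2  2  2  2
 2  0  1  2  2  3  3  3  3  3  3  3
 4  0  1  2  2  3  4  4  4  4  4  4
 1  0  1  2  2  3  4  5  5  5  5  5
 1  0  1  2  2  3  4  5  5  5  5  6
dp[10][10] = 6. One LCS (by backtracking along matches): 6, 0, 2, 4, 1, 1.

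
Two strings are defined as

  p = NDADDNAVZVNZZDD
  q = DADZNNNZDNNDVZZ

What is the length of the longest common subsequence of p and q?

Match D [2,1]; then A [3,2]; then D [4,3]; then D [5,9]; then N [6,11]; then V [10,13]; then Z [12,14]; then Z [13,15] — 8 characters in the same relative order in both, and the DP table's final entry dp[15][15] is also 8, so no common subsequence is longer.

8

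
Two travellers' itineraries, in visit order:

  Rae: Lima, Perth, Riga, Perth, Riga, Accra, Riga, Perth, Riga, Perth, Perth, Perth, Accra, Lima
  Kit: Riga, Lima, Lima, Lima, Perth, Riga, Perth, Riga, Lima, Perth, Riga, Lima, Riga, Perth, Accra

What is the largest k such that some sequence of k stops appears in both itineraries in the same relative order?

Pick Lima at Rae[1]=Kit[4] → Perth at Rae[2]=Kit[5] → Riga at Rae[3]=Kit[6] → Perth at Rae[4]=Kit[7] → Riga at Rae[5]=Kit[8] → Riga at Rae[7]=Kit[11] → Riga at Rae[9]=Kit[13] → Perth at Rae[12]=Kit[14] → Accra at Rae[13]=Kit[15]; all 9 stops appear in both, in order. dp[14][15] = 9 confirms this is the maximum.

9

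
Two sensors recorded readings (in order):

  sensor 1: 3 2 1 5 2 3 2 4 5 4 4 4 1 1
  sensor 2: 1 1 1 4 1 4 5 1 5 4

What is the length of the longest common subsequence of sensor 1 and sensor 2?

Pick 1 (sensor 1 #3, sensor 2 #5) → 5 (sensor 1 #4, sensor 2 #7) → 5 (sensor 1 #9, sensor 2 #9) → 4 (sensor 1 #12, sensor 2 #10); all 4 values appear in both, in order, and the DP table's final entry dp[14][10] is also 4, so no common subsequence is longer.

4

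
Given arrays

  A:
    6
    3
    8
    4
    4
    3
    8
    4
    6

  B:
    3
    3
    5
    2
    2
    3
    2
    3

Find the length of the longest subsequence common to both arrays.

One common subsequence of length 2: 3 [2,6] → 3 [6,8]. dp[9][8] = 2 confirms this is the maximum.

2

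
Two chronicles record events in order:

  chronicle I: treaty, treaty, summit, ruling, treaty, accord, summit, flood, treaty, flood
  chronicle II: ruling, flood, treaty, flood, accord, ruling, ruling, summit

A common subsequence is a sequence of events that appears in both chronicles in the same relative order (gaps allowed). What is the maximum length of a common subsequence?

Taking ruling at chronicle I[4]=chronicle II[1], then treaty at chronicle I[5]=chronicle II[3], then accord at chronicle I[6]=chronicle II[5], then summit at chronicle I[7]=chronicle II[8] gives a common subsequence of length 4, and the DP table's final entry dp[10][8] is also 4, so no common subsequence is longer.

4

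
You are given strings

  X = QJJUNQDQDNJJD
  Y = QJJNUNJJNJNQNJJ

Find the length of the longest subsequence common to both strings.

One common subsequence of length 9: Q (X #1, Y #1), then J (X #2, Y #2), then J (X #3, Y #3), then U (X #4, Y #5), then N (X #5, Y #11), then Q (X #8, Y #12), then N (X #10, Y #13), then J (X #11, Y #14), then J (X #12, Y #15), and the DP table's final entry dp[13][15] is also 9, so no common subsequence is longer.

9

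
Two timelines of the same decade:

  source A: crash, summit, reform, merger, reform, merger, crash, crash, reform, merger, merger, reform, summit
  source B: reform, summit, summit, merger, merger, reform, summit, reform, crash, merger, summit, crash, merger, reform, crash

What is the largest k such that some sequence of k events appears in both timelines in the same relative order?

Taking summit at source A[2]=source B[3], reform at source A[3]=source B[6], reform at source A[5]=source B[8], merger at source A[6]=source B[10], crash at source A[8]=source B[12], merger at source A[11]=source B[13], reform at source A[12]=source B[14] gives a common subsequence of length 7, and the DP table's final entry dp[13][15] is also 7, so no common subsequence is longer.

7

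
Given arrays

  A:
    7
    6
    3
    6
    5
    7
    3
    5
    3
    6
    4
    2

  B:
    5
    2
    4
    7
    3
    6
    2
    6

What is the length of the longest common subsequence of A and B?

5

Let dp[i][j] be the LCS length of the first i values of A and the first j values of B. dp[i][j] = dp[i-1][j-1]+1 when the i-th and j-th values match, else max(dp[i-1][j], dp[i][j-1]).
    ·  5  2  4  7  3  6  2  6
 ·  0  0  0  0  0  0  0  0  0
 7  0  0  0  0  1  1  1  1  1
 6  0  0  0  0  1  1  2  2  2
 3  0  0  0  0  1  2  2  2  2
 6  0  0  0  0  1  2  3  3  3
 5  0  1  1  1  1  2  3  3  3
 7  0  1  1  1  2  2  3  3  3
 3  0  1  1  1  2  3  3  3  3
 5  0  1  1  1  2  3  3  3  3
 3  0  1  1  1  2  3  3  3  3
 6  0  1  1  1  2  3  4  4  4
 4  0  1  1  2  2  3  4  4  4
 2  0  1  2  2  2  3  4  5  5
dp[12][8] = 5. One LCS (by backtracking along matches): 5, 7, 3, 6, 2.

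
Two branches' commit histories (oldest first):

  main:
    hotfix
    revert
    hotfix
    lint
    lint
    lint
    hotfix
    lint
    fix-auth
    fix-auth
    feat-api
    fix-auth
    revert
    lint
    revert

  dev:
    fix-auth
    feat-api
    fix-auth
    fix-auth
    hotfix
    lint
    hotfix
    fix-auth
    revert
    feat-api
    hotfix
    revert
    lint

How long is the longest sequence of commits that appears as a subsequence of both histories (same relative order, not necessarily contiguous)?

Taking hotfix [3,5]; then lint [6,6]; then hotfix [7,7]; then fix-auth [9,8]; then feat-api [11,10]; then revert [13,12]; then lint [14,13] gives a common subsequence of length 7, and the DP table's final entry dp[15][13] is also 7, so no common subsequence is longer.

7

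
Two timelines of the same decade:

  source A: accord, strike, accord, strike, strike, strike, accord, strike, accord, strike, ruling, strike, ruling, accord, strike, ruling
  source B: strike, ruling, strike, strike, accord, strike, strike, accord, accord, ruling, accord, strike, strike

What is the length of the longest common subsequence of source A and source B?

9

Match strike at source A[2]=source B[4]; then accord at source A[3]=source B[5]; then strike at source A[5]=source B[6]; then strike at source A[6]=source B[7]; then accord at source A[7]=source B[8]; then accord at source A[9]=source B[9]; then ruling at source A[11]=source B[10]; then strike at source A[12]=source B[12]; then strike at source A[15]=source B[13] — 9 events in the same relative order in both. Since dp[16][13] = 9, nothing longer is possible.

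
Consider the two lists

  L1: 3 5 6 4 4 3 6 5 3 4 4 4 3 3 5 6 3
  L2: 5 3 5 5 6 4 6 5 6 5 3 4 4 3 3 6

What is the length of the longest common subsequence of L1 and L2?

One common subsequence of length 12: 3 at L1[1]=L2[2], 5 at L1[2]=L2[4], 6 at L1[3]=L2[5], 4 at L1[4]=L2[6], 6 at L1[7]=L2[9], 5 at L1[8]=L2[10], 3 at L1[9]=L2[11], 4 at L1[11]=L2[12], 4 at L1[12]=L2[13], 3 at L1[13]=L2[14], 3 at L1[14]=L2[15], 6 at L1[16]=L2[16]. Since dp[17][16] = 12, nothing longer is possible.

12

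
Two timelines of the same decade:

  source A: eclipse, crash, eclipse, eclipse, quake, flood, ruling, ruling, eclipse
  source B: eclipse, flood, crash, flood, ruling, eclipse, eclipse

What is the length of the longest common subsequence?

One common subsequence of length 5: eclipse (source A #1, source B #1) → crash (source A #2, source B #3) → flood (source A #6, source B #4) → ruling (source A #7, source B #5) → eclipse (source A #9, source B #7), and the DP table's final entry dp[9][7] is also 5, so no common subsequence is longer.

5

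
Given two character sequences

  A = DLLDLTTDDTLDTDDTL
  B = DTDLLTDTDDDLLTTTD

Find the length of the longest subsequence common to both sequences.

Match D [1,3], then L [2,4], then L [3,5], then D [4,7], then T [6,8], then D [8,10], then D [9,11], then T [10,15], then T [13,16], then D [15,17] — 10 characters in the same relative order in both, and the DP table's final entry dp[17][17] is also 10, so no common subsequence is longer.

10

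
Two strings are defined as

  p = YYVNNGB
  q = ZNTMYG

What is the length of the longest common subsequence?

2

Pick Y [2,5], then G [6,6]; all 2 characters appear in both, in order. Since dp[7][6] = 2, nothing longer is possible.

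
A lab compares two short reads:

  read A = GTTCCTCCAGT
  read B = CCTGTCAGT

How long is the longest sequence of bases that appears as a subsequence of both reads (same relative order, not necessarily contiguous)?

7

Let dp[i][j] be the LCS length of the first i bases of read A and the first j bases of read B. dp[i][j] = dp[i-1][j-1]+1 when the i-th and j-th bases match, else max(dp[i-1][j], dp[i][j-1]).
    ·  C  C  T  G  T  C  A  G  T
 ·  0  0  0  0  0  0  0  0  0  0
 G  0  0  0  0  1  1  1  1  1  1
 T  0  0  0  1  1  2  2  2  2  2
 T  0  0  0  1  1  2  2  2  2  3
 C  0  1  1  1  1  2  3  3  3  3
 C  0  1  2  2  2  2  3  3  3  3
 T  0  1  2  3  3  3  3  3  3  4
 C  0  1  2  3  3  3  4  4  4  4
 C  0  1  2  3  3  3  4  4  4  4
 A  0  1  2  3  3  3  4  5  5  5
 G  0  1  2  3  4  4  4  5  6  6
 T  0  1  2  3  4  5  5  5  6  7
dp[11][9] = 7. One LCS (by backtracking along matches): CCTCAGT.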